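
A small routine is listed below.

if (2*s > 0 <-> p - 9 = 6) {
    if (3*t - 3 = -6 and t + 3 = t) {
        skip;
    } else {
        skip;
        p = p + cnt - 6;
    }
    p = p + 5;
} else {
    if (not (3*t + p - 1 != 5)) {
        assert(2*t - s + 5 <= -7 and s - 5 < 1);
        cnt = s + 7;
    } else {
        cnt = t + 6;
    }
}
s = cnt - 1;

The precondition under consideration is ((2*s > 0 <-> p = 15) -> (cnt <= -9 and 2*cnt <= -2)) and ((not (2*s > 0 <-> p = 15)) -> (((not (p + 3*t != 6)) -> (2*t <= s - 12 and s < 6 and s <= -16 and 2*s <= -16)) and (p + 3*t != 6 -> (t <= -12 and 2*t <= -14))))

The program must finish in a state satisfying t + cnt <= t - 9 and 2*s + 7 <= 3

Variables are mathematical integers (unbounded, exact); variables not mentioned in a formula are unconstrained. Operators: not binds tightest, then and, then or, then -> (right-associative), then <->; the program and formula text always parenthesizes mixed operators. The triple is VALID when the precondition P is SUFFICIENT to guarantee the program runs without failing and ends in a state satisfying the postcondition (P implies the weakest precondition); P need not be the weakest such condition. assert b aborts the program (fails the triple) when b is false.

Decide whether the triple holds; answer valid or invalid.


Working backward. After the program, the postcondition t + cnt <= t - 9 and 2*s + 7 <= 3 must hold; in canonical form it is cnt <= -9 and 2*s <= -4.
Before s := cnt - 1: cnt <= -9 and 2*cnt <= -2
Then branch requires cnt <= -9 and 2*cnt <= -2; else branch requires ((not (p + 3*t != 6)) -> (2*t <= s - 12 and s < 6 and s <= -16 and 2*s <= -16)) and (p + 3*t != 6 -> (t <= -15 and 2*t <= -14)).
Before the if: ((2*s > 0 <-> p = 15) -> (cnt <= -9 and 2*cnt <= -2)) and ((not (2*s > 0 <-> p = 15)) -> (((not (p + 3*t != 6)) -> (2*t <= s - 12 and s < 6 and s <= -16 and 2*s <= -16)) and (p + 3*t != 6 -> (t <= -15 and 2*t <= -14))))
The weakest precondition is ((2*s > 0 <-> p = 15) -> (cnt <= -9 and 2*cnt <= -2)) and ((not (2*s > 0 <-> p = 15)) -> (((not (p + 3*t != 6)) -> (2*t <= s - 12 and s < 6 and s <= -16 and 2*s <= -16)) and (p + 3*t != 6 -> (t <= -15 and 2*t <= -14)))).
Check whether ((2*s > 0 <-> p = 15) -> (cnt <= -9 and 2*cnt <= -2)) and ((not (2*s > 0 <-> p = 15)) -> (((not (p + 3*t != 6)) -> (2*t <= s - 12 and s < 6 and s <= -16 and 2*s <= -16)) and (p + 3*t != 6 -> (t <= -12 and 2*t <= -14)))) implies it.
Countermodel: at the initial state cnt = 0, p = 43, s = 1, t = -12, the precondition holds but the weakest precondition fails.
Answer: invalid


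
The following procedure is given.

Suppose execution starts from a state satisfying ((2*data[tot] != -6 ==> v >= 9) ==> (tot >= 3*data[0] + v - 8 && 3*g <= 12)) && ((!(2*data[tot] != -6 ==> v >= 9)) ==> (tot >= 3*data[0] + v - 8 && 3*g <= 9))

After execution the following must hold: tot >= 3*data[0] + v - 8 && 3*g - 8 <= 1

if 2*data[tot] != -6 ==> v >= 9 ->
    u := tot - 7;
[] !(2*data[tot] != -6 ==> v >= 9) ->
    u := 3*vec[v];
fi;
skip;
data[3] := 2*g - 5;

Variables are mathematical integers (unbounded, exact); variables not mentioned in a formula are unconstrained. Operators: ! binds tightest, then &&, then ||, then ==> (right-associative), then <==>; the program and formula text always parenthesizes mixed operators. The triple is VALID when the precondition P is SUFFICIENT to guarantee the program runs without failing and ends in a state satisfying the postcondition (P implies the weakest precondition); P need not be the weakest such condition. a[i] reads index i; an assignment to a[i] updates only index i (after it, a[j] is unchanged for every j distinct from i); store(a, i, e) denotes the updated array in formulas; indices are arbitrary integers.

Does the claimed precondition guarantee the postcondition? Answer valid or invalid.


Working backward. After the program, the postcondition tot >= 3*data[0] + v - 8 && 3*g - 8 <= 1 must hold; in canonical form it is tot >= 3*data[0] + v - 8 && 3*g <= 9.
Before data[3] := 2*g - 5: tot >= 3*data[0] + v - 8 && 3*g <= 9
Before skip: tot >= 3*data[0] + v - 8 && 3*g <= 9
Then branch requires tot >= 3*data[0] + v - 8 && 3*g <= 9; else branch requires tot >= 3*data[0] + v - 8 && 3*g <= 9.
Before the if: ((2*data[tot] != -6 ==> v >= 9) ==> (tot >= 3*data[0] + v - 8 && 3*g <= 9)) && ((!(2*data[tot] != -6 ==> v >= 9)) ==> (tot >= 3*data[0] + v - 8 && 3*g <= 9))
The weakest precondition is ((2*data[tot] != -6 ==> v >= 9) ==> (tot >= 3*data[0] + v - 8 && 3*g <= 9)) && ((!(2*data[tot] != -6 ==> v >= 9)) ==> (tot >= 3*data[0] + v - 8 && 3*g <= 9)).
Check whether ((2*data[tot] != -6 ==> v >= 9) ==> (tot >= 3*data[0] + v - 8 && 3*g <= 12)) && ((!(2*data[tot] != -6 ==> v >= 9)) ==> (tot >= 3*data[0] + v - 8 && 3*g <= 9)) implies it.
Countermodel: at the initial state data = {[-2] = -1, [0] = -1, elsewhere -1}, g = 4, tot = -2, v = 9, the precondition holds but the weakest precondition fails.
Answer: invalid


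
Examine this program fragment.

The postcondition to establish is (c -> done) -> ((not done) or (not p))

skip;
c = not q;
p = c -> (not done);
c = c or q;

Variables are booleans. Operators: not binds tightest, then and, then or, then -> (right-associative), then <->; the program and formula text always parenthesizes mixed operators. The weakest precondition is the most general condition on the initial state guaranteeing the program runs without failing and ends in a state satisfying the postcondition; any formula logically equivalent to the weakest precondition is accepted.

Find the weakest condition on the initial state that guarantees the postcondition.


Working backward. After the program, (c -> done) -> ((not done) or (not p)) must hold.
Before c := c or q: ((c or q) -> done) -> ((not done) or (not p))
Before p := c -> (not done): ((c or q) -> done) -> ((not done) or (not (c -> (not done))))
Before c := not q: done -> ((not done) or (not ((not q) -> (not done))))
Before skip: done -> ((not done) or (not ((not q) -> (not done))))
Answer: WP = done -> ((not done) or (not ((not q) -> (not done))))


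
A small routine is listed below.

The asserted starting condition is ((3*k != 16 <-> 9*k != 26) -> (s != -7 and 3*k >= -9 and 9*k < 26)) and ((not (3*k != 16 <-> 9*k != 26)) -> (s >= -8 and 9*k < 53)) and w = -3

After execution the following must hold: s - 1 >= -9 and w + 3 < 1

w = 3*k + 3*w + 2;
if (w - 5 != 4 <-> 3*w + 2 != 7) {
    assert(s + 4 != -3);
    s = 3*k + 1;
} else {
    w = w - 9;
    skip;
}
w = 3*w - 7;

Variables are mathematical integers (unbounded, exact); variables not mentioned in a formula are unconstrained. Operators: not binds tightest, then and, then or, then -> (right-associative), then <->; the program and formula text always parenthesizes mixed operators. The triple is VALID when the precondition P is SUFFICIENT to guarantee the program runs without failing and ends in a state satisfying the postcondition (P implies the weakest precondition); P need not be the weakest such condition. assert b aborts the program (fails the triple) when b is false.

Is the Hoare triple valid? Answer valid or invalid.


Working backward. After the program, the postcondition s - 1 >= -9 and w + 3 < 1 must hold; in canonical form it is s >= -8 and w < -2.
Before w := 3*w - 7: s >= -8 and 3*w < 5
Then branch requires s != -7 and 3*k >= -9 and 3*w < 5; else branch requires s >= -8 and 3*w < 32.
Before the if: ((w != 9 <-> 3*w != 5) -> (s != -7 and 3*k >= -9 and 3*w < 5)) and ((not (w != 9 <-> 3*w != 5)) -> (s >= -8 and 3*w < 32))
Before w := 3*k + 3*w + 2: ((3*k + 3*w != 7 <-> 9*k + 9*w != -1) -> (s != -7 and 3*k >= -9 and 9*k + 9*w < -1)) and ((not (3*k + 3*w != 7 <-> 9*k + 9*w != -1)) -> (s >= -8 and 9*k + 9*w < 26))
The weakest precondition is ((3*k + 3*w != 7 <-> 9*k + 9*w != -1) -> (s != -7 and 3*k >= -9 and 9*k + 9*w < -1)) and ((not (3*k + 3*w != 7 <-> 9*k + 9*w != -1)) -> (s >= -8 and 9*k + 9*w < 26)).
Check whether ((3*k != 16 <-> 9*k != 26) -> (s != -7 and 3*k >= -9 and 9*k < 26)) and ((not (3*k != 16 <-> 9*k != 26)) -> (s >= -8 and 9*k < 53)) and w = -3 implies it.
Every state satisfying the precondition satisfies the weakest precondition: the implication holds.
Answer: valid


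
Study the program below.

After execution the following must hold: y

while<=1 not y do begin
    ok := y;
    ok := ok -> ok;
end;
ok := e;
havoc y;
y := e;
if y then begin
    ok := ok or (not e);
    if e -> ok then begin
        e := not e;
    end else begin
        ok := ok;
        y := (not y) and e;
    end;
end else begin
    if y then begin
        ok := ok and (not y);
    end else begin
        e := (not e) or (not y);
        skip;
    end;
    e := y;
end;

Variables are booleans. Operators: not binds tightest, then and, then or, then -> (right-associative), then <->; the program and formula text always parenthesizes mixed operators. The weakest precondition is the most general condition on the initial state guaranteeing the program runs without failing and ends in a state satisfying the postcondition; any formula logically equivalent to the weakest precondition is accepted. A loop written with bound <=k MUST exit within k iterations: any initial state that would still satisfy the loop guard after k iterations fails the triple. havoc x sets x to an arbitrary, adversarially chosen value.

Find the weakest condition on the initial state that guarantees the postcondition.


Working backward. After the program, y must hold.
Then branch requires ((e -> (ok or (not e))) -> y) and ((not (e -> (ok or (not e)))) -> ((not y) and e)); else branch requires (not y) -> y.
Before the if: (y -> (((e -> (ok or (not e))) -> y) and ((not (e -> (ok or (not e)))) -> ((not y) and e)))) and ((not y) -> ((not y) -> y))
Before y := e: (e -> (((e -> (ok or (not e))) -> e) and (e -> (ok or (not e))))) and ((not e) -> ((not e) -> e))
Before havoc y: (e -> (((e -> (ok or (not e))) -> e) and (e -> (ok or (not e))))) and ((not e) -> ((not e) -> e))
Before ok := e: (not e) -> ((not e) -> e)
Before the loop (bound <=1), unroll the exhaustion recursion (WP_0 = exit-now case; WP_j = one more guarded iteration, up to j = 1):
  WP_0: y and ((not e) -> ((not e) -> e))
  WP_1: ((not y) -> (y and ((not e) -> ((not e) -> e)))) and (y -> ((not e) -> ((not e) -> e)))
So before the loop: ((not y) -> (y and ((not e) -> ((not e) -> e)))) and (y -> ((not e) -> ((not e) -> e)))
Answer: WP = ((not y) -> (y and ((not e) -> ((not e) -> e)))) and (y -> ((not e) -> ((not e) -> e)))


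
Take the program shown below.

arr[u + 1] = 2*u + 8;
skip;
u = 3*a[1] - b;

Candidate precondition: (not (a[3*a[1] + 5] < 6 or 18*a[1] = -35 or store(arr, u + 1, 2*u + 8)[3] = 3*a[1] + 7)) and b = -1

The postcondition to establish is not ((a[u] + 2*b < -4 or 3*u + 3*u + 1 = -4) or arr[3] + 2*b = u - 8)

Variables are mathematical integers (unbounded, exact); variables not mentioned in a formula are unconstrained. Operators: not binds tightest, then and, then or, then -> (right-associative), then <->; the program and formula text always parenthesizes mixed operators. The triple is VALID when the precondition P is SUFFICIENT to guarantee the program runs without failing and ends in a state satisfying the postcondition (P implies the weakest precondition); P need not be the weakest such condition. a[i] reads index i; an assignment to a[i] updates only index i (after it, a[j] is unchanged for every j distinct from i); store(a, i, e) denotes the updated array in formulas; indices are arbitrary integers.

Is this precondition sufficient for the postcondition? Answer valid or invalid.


Working backward. After the program, the postcondition not ((a[u] + 2*b < -4 or 3*u + 3*u + 1 = -4) or arr[3] + 2*b = u - 8) must hold; in canonical form it is not (a[u] + 2*b < -4 or 6*u = -5 or arr[3] + 2*b = u - 8).
Before u := 3*a[1] - b: not (a[3*a[1] - b] + 2*b < -4 or 18*a[1] = 6*b - 5 or arr[3] + 3*b = 3*a[1] - 8)
Before skip: not (a[3*a[1] - b] + 2*b < -4 or 18*a[1] = 6*b - 5 or arr[3] + 3*b = 3*a[1] - 8)
Before arr[u + 1] := 2*u + 8: not (a[3*a[1] - b] + 2*b < -4 or 18*a[1] = 6*b - 5 or store(arr, u + 1, 2*u + 8)[3] + 3*b = 3*a[1] - 8)
The weakest precondition is not (a[3*a[1] - b] + 2*b < -4 or 18*a[1] = 6*b - 5 or store(arr, u + 1, 2*u + 8)[3] + 3*b = 3*a[1] - 8).
Check whether (not (a[3*a[1] + 5] < 6 or 18*a[1] = -35 or store(arr, u + 1, 2*u + 8)[3] = 3*a[1] + 7)) and b = -1 implies it.
Countermodel: at the initial state a = {[-6515] = 2, [1] = 30152, [3] = 2, [90457] = -3, [90461] = 6, elsewhere 2}, arr = {[-6515] = 7, [1] = 7, [3] = 90464, [90457] = 7, [90461] = 7, elsewhere 7}, b = -1, u = -6516, the precondition holds but the weakest precondition fails.
Answer: invalid


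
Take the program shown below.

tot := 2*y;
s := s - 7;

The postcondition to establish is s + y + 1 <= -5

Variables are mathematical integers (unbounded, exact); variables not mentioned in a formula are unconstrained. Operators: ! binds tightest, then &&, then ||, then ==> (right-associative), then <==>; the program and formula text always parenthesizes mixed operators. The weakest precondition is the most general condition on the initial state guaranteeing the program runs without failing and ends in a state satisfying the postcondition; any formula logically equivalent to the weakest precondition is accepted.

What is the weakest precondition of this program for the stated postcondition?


Working backward. After the program, the postcondition s + y + 1 <= -5 must hold; in canonical form it is s + y <= -6.
Before s := s - 7: s + y <= 1
Before tot := 2*y: s + y <= 1
Answer: WP = s + y <= 1


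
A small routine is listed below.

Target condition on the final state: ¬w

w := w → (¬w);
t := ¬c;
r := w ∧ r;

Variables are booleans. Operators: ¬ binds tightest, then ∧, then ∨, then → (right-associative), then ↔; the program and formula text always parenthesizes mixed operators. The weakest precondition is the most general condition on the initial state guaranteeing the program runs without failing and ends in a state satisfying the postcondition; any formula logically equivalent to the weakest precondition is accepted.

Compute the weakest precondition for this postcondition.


Working backward. After the program, ¬w must hold.
Before r := w ∧ r: ¬w
Before t := ¬c: ¬w
Before w := w → (¬w): ¬(w → (¬w))
Answer: WP = ¬(w → (¬w))


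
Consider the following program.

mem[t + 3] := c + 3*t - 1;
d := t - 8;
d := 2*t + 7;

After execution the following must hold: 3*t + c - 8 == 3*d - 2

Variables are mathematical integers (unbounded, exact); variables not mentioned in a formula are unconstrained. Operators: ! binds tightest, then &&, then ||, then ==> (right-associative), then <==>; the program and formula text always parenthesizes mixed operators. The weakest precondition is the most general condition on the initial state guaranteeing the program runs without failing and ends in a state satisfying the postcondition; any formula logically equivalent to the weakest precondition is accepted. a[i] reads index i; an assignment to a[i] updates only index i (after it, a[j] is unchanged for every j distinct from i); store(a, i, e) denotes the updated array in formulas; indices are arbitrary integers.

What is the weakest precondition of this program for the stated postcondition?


Working backward. After the program, the postcondition 3*t + c - 8 == 3*d - 2 must hold; in canonical form it is c + 3*t == 3*d + 6.
Before d := 2*t + 7: c == 3*t + 27
Before d := t - 8: c == 3*t + 27
Before mem[t + 3] := c + 3*t - 1: c == 3*t + 27
Answer: WP = c == 3*t + 27


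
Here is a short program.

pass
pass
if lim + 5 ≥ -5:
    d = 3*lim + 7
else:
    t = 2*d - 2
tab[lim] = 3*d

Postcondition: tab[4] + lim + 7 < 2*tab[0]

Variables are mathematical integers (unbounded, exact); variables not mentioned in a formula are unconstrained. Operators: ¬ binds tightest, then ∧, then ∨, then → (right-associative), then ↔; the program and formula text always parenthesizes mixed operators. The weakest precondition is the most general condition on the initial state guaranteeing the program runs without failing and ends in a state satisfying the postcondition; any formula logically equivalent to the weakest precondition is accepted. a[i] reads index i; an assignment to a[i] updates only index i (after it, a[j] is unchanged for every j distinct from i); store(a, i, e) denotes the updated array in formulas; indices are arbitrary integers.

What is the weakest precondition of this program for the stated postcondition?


Working backward. After the program, the postcondition tab[4] + lim + 7 < 2*tab[0] must hold; in canonical form it is tab[4] + lim < 2*tab[0] - 7.
Before tab[lim] := 3*d: store(tab, lim, 3*d)[4] + lim < 2*store(tab, lim, 3*d)[0] - 7
Then branch requires store(tab, lim, 9*lim + 21)[4] + lim < 2*store(tab, lim, 9*lim + 21)[0] - 7; else branch requires store(tab, lim, 3*d)[4] + lim < 2*store(tab, lim, 3*d)[0] - 7.
Before the if: (lim ≥ -10 → store(tab, lim, 9*lim + 21)[4] + lim < 2*store(tab, lim, 9*lim + 21)[0] - 7) ∧ ((¬(lim ≥ -10)) → store(tab, lim, 3*d)[4] + lim < 2*store(tab, lim, 3*d)[0] - 7)
Before skip: (lim ≥ -10 → store(tab, lim, 9*lim + 21)[4] + lim < 2*store(tab, lim, 9*lim + 21)[0] - 7) ∧ ((¬(lim ≥ -10)) → store(tab, lim, 3*d)[4] + lim < 2*store(tab, lim, 3*d)[0] - 7)
Before skip: (lim ≥ -10 → store(tab, lim, 9*lim + 21)[4] + lim < 2*store(tab, lim, 9*lim + 21)[0] - 7) ∧ ((¬(lim ≥ -10)) → store(tab, lim, 3*d)[4] + lim < 2*store(tab, lim, 3*d)[0] - 7)
Answer: WP = (lim ≥ -10 → store(tab, lim, 9*lim + 21)[4] + lim < 2*store(tab, lim, 9*lim + 21)[0] - 7) ∧ ((¬(lim ≥ -10)) → store(tab, lim, 3*d)[4] + lim < 2*store(tab, lim, 3*d)[0] - 7)


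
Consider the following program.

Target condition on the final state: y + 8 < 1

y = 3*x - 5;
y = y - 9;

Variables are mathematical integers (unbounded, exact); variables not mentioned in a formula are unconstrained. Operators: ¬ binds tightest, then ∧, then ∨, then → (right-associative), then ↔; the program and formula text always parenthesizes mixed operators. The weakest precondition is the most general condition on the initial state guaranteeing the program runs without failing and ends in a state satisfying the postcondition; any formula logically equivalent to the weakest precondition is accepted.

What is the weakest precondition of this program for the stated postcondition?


Working backward. After the program, the postcondition y + 8 < 1 must hold; in canonical form it is y < -7.
Before y := y - 9: y < 2
Before y := 3*x - 5: 3*x < 7
Answer: WP = 3*x < 7


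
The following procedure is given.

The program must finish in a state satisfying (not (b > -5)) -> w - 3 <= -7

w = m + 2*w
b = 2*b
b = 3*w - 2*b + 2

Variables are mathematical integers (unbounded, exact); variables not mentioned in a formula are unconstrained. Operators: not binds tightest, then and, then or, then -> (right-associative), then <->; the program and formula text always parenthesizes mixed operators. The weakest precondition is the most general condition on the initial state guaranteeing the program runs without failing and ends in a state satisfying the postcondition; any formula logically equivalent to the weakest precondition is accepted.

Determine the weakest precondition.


Working backward. After the program, the postcondition (not (b > -5)) -> w - 3 <= -7 must hold; in canonical form it is (not (b > -5)) -> w <= -4.
Before b := 3*w - 2*b + 2: (not (3*w > 2*b - 7)) -> w <= -4
Before b := 2*b: (not (3*w > 4*b - 7)) -> w <= -4
Before w := m + 2*w: (not (3*m + 6*w > 4*b - 7)) -> m + 2*w <= -4
Answer: WP = (not (3*m + 6*w > 4*b - 7)) -> m + 2*w <= -4


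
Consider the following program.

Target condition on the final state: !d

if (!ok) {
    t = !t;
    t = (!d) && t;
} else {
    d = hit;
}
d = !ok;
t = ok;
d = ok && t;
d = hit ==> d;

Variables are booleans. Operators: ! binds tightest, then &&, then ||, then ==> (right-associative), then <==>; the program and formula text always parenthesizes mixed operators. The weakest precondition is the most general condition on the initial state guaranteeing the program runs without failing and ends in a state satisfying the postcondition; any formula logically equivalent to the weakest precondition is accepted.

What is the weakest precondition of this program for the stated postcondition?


Working backward. After the program, !d must hold.
Before d := hit ==> d: !(hit ==> d)
Before d := ok && t: !(hit ==> (ok && t))
Before t := ok: !(hit ==> ok)
Before d := !ok: !(hit ==> ok)
Then branch requires !(hit ==> ok); else branch requires !(hit ==> ok).
Before the if: ((!ok) ==> (!(hit ==> ok))) && (ok ==> (!(hit ==> ok)))
Answer: WP = ((!ok) ==> (!(hit ==> ok))) && (ok ==> (!(hit ==> ok)))


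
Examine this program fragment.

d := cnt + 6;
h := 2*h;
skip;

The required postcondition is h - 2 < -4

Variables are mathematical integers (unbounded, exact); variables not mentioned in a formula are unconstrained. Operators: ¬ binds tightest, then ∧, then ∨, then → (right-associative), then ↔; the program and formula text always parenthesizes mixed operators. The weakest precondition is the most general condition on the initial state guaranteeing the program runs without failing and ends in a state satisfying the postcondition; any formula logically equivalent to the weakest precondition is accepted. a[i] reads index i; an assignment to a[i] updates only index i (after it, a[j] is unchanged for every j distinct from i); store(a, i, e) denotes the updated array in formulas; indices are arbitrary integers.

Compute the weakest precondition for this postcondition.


Working backward. After the program, the postcondition h - 2 < -4 must hold; in canonical form it is h < -2.
Before skip: h < -2
Before h := 2*h: 2*h < -2
Before d := cnt + 6: 2*h < -2
Answer: WP = 2*h < -2


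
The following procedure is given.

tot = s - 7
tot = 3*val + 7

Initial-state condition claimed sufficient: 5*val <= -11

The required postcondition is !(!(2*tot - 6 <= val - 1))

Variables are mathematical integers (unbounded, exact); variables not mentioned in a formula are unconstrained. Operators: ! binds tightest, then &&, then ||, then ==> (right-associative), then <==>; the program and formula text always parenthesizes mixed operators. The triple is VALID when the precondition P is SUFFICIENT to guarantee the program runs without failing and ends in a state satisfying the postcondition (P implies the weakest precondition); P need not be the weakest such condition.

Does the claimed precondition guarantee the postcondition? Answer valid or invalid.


Working backward. After the program, the postcondition !(!(2*tot - 6 <= val - 1)) must hold; in canonical form it is 2*tot <= val + 5.
Before tot := 3*val + 7: 5*val <= -9
Before tot := s - 7: 5*val <= -9
The weakest precondition is 5*val <= -9.
Check whether 5*val <= -11 implies it.
Every state satisfying the precondition satisfies the weakest precondition: the implication holds.
Answer: valid


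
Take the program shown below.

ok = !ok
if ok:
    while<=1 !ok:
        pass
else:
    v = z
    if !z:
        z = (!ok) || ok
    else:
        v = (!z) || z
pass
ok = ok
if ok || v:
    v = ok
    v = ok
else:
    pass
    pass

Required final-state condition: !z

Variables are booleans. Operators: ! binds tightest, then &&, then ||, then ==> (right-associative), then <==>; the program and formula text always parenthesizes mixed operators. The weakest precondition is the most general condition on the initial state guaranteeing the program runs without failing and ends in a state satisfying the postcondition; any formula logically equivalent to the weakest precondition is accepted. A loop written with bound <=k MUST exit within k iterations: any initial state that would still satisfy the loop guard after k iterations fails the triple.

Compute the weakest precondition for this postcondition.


Working backward. After the program, !z must hold.
Then branch requires !z; else branch requires !z.
Before the if: ((ok || v) ==> (!z)) && ((!(ok || v)) ==> (!z))
Before ok := ok: ((ok || v) ==> (!z)) && ((!(ok || v)) ==> (!z))
Before skip: ((ok || v) ==> (!z)) && ((!(ok || v)) ==> (!z))
Then branch requires ((!ok) ==> (ok && ((ok || v) ==> (!z)) && ((!(ok || v)) ==> (!z)))) && (ok ==> (((ok || v) ==> (!z)) && ((!(ok || v)) ==> (!z)))); else branch requires z && (z ==> (!z)).
Before the if: (ok ==> (((!ok) ==> (ok && ((ok || v) ==> (!z)) && ((!(ok || v)) ==> (!z)))) && (ok ==> (((ok || v) ==> (!z)) && ((!(ok || v)) ==> (!z)))))) && ((!ok) ==> (z && (z ==> (!z))))
Before ok := !ok: ((!ok) ==> ((ok ==> ((!ok) && (((!ok) || v) ==> (!z)) && ((!((!ok) || v)) ==> (!z)))) && ((!ok) ==> ((((!ok) || v) ==> (!z)) && ((!((!ok) || v)) ==> (!z)))))) && (ok ==> (z && (z ==> (!z))))
Answer: WP = ((!ok) ==> ((ok ==> ((!ok) && (((!ok) || v) ==> (!z)) && ((!((!ok) || v)) ==> (!z)))) && ((!ok) ==> ((((!ok) || v) ==> (!z)) && ((!((!ok) || v)) ==> (!z)))))) && (ok ==> (z && (z ==> (!z))))


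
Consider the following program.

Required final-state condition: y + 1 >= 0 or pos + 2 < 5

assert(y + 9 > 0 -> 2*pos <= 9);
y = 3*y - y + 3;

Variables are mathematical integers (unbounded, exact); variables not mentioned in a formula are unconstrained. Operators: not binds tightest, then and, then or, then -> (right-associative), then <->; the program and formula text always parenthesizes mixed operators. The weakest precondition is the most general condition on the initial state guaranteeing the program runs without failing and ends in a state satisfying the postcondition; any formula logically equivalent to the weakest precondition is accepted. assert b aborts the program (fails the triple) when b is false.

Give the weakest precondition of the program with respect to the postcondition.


Working backward. After the program, the postcondition y + 1 >= 0 or pos + 2 < 5 must hold; in canonical form it is y >= -1 or pos < 3.
Before y := 3*y - y + 3: 2*y >= -4 or pos < 3
Before assert y + 9 > 0 -> 2*pos <= 9: (y > -9 -> 2*pos <= 9) and (2*y >= -4 or pos < 3)
Answer: WP = (y > -9 -> 2*pos <= 9) and (2*y >= -4 or pos < 3)


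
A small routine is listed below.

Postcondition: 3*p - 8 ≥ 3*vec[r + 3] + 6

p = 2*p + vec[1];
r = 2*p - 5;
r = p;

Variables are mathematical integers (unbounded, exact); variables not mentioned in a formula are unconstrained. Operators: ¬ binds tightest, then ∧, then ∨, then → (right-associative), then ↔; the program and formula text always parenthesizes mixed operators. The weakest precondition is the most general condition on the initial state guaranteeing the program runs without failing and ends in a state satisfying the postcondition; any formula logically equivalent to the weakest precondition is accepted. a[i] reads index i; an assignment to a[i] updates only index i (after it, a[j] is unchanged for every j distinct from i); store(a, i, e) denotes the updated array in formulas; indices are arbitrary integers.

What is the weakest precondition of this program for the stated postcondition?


Working backward. After the program, the postcondition 3*p - 8 ≥ 3*vec[r + 3] + 6 must hold; in canonical form it is 3*p ≥ 3*vec[r + 3] + 14.
Before r := p: 3*p ≥ 3*vec[p + 3] + 14
Before r := 2*p - 5: 3*p ≥ 3*vec[p + 3] + 14
Before p := 2*p + vec[1]: 3*vec[1] + 6*p ≥ 3*vec[vec[1] + 2*p + 3] + 14
Answer: WP = 3*vec[1] + 6*p ≥ 3*vec[vec[1] + 2*p + 3] + 14


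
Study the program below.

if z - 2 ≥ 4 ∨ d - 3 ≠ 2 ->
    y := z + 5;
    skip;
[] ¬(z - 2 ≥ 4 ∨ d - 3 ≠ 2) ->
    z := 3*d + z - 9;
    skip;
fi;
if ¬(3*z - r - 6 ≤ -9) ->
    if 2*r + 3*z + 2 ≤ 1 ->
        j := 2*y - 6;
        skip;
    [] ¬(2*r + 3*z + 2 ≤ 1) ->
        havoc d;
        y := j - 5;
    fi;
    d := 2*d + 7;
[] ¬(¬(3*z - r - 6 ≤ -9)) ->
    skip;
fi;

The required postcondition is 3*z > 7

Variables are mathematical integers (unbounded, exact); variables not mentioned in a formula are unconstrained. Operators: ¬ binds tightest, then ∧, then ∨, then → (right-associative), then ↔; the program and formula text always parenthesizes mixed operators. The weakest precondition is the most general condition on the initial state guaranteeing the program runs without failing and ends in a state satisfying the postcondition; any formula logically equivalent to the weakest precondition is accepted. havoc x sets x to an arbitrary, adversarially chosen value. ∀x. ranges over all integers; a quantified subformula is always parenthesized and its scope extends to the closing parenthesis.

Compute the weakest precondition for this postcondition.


Working backward. After the program, 3*z > 7 must hold.
Then branch requires (2*r + 3*z ≤ -1 → 3*z > 7) ∧ ((¬(2*r + 3*z ≤ -1)) → 3*z > 7); else branch requires 3*z > 7.
Before the if: ((¬(3*z ≤ r - 3)) → ((2*r + 3*z ≤ -1 → 3*z > 7) ∧ ((¬(2*r + 3*z ≤ -1)) → 3*z > 7))) ∧ (3*z ≤ r - 3 → 3*z > 7)
Then branch requires ((¬(3*z ≤ r - 3)) → ((2*r + 3*z ≤ -1 → 3*z > 7) ∧ ((¬(2*r + 3*z ≤ -1)) → 3*z > 7))) ∧ (3*z ≤ r - 3 → 3*z > 7); else branch requires ((¬(9*d + 3*z ≤ r + 24)) → ((9*d + 2*r + 3*z ≤ 26 → 9*d + 3*z > 34) ∧ ((¬(9*d + 2*r + 3*z ≤ 26)) → 9*d + 3*z > 34))) ∧ (9*d + 3*z ≤ r + 24 → 9*d + 3*z > 34).
Before the if: ((z ≥ 6 ∨ d ≠ 5) → (((¬(3*z ≤ r - 3)) → ((2*r + 3*z ≤ -1 → 3*z > 7) ∧ ((¬(2*r + 3*z ≤ -1)) → 3*z > 7))) ∧ (3*z ≤ r - 3 → 3*z > 7))) ∧ ((¬(z ≥ 6 ∨ d ≠ 5)) → (((¬(9*d + 3*z ≤ r + 24)) → ((9*d + 2*r + 3*z ≤ 26 → 9*d + 3*z > 34) ∧ ((¬(9*d + 2*r + 3*z ≤ 26)) → 9*d + 3*z > 34))) ∧ (9*d + 3*z ≤ r + 24 → 9*d + 3*z > 34)))
Answer: WP = ((z ≥ 6 ∨ d ≠ 5) → (((¬(3*z ≤ r - 3)) → ((2*r + 3*z ≤ -1 → 3*z > 7) ∧ ((¬(2*r + 3*z ≤ -1)) → 3*z > 7))) ∧ (3*z ≤ r - 3 → 3*z > 7))) ∧ ((¬(z ≥ 6 ∨ d ≠ 5)) → (((¬(9*d + 3*z ≤ r + 24)) → ((9*d + 2*r + 3*z ≤ 26 → 9*d + 3*z > 34) ∧ ((¬(9*d + 2*r + 3*z ≤ 26)) → 9*d + 3*z > 34))) ∧ (9*d + 3*z ≤ r + 24 → 9*d + 3*z > 34)))


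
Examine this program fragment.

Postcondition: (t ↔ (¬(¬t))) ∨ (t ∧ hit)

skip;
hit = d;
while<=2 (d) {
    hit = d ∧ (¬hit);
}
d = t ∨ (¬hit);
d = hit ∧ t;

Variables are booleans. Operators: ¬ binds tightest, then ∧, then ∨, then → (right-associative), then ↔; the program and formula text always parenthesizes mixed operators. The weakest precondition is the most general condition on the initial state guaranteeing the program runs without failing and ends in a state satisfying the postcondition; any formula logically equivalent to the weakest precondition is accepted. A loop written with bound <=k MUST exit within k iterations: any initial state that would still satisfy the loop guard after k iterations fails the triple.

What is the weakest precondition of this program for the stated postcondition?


Working backward. After the program, the postcondition (t ↔ (¬(¬t))) ∨ (t ∧ hit) must hold; in canonical form it is true.
Before d := hit ∧ t: true
Before d := t ∨ (¬hit): true
Before the loop (bound <=2), unroll the exhaustion recursion (WP_0 = exit-now case; WP_j = one more guarded iteration, up to j = 2):
  WP_0: ¬d
  WP_1: d → (¬d)
  WP_2: d → (d → (¬d))
So before the loop: d → (d → (¬d))
Before hit := d: d → (d → (¬d))
Before skip: d → (d → (¬d))
Answer: WP = d → (d → (¬d))


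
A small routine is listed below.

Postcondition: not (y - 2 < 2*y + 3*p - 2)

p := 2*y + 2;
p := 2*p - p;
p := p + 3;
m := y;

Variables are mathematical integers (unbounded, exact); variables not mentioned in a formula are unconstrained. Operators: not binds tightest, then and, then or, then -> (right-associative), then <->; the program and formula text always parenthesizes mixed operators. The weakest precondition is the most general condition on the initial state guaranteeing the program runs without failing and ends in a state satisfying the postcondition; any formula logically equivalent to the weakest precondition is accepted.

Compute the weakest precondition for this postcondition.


Working backward. After the program, the postcondition not (y - 2 < 2*y + 3*p - 2) must hold; in canonical form it is not (3*p + y > 0).
Before m := y: not (3*p + y > 0)
Before p := p + 3: not (3*p + y > -9)
Before p := 2*p - p: not (3*p + y > -9)
Before p := 2*y + 2: not (7*y > -15)
Answer: WP = not (7*y > -15)


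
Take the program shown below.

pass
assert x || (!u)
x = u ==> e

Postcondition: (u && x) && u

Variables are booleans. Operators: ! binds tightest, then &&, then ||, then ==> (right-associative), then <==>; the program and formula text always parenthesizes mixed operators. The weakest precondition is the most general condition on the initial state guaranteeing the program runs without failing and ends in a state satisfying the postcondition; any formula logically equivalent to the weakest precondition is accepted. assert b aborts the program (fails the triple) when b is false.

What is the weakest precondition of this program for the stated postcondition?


Working backward. After the program, the postcondition (u && x) && u must hold; in canonical form it is u && x.
Before x := u ==> e: u && (u ==> e)
Before assert x || (!u): (x || (!u)) && u && (u ==> e)
Before skip: (x || (!u)) && u && (u ==> e)
Answer: WP = (x || (!u)) && u && (u ==> e)


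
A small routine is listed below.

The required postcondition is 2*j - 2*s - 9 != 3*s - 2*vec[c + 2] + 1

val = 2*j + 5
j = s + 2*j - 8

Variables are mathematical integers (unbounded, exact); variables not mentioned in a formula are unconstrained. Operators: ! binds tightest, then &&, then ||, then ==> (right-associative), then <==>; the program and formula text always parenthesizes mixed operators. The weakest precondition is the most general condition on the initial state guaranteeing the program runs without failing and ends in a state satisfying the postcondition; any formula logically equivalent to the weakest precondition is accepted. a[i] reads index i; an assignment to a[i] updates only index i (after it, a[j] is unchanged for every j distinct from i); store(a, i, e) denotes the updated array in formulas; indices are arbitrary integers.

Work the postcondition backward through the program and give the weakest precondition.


Working backward. After the program, the postcondition 2*j - 2*s - 9 != 3*s - 2*vec[c + 2] + 1 must hold; in canonical form it is 2*vec[c + 2] + 2*j != 5*s + 10.
Before j := s + 2*j - 8: 2*vec[c + 2] + 4*j != 3*s + 26
Before val := 2*j + 5: 2*vec[c + 2] + 4*j != 3*s + 26
Answer: WP = 2*vec[c + 2] + 4*j != 3*s + 26


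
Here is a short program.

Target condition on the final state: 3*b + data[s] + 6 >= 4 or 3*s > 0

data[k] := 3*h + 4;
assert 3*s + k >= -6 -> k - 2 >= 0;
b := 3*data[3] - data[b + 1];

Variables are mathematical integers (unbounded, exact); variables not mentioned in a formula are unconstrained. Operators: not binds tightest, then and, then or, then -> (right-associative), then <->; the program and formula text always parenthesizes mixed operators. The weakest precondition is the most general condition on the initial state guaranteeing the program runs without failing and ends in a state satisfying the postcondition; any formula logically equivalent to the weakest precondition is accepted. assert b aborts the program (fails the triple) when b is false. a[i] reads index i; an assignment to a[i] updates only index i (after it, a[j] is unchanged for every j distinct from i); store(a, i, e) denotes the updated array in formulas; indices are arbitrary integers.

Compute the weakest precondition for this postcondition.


Working backward. After the program, the postcondition 3*b + data[s] + 6 >= 4 or 3*s > 0 must hold; in canonical form it is data[s] + 3*b >= -2 or 3*s > 0.
Before b := 3*data[3] - data[b + 1]: 9*data[3] + data[s] >= 3*data[b + 1] - 2 or 3*s > 0
Before assert 3*s + k >= -6 -> k - 2 >= 0: (k + 3*s >= -6 -> k >= 2) and (9*data[3] + data[s] >= 3*data[b + 1] - 2 or 3*s > 0)
Before data[k] := 3*h + 4: (k + 3*s >= -6 -> k >= 2) and (9*store(data, k, 3*h + 4)[3] + store(data, k, 3*h + 4)[s] >= 3*store(data, k, 3*h + 4)[b + 1] - 2 or 3*s > 0)
Answer: WP = (k + 3*s >= -6 -> k >= 2) and (9*store(data, k, 3*h + 4)[3] + store(data, k, 3*h + 4)[s] >= 3*store(data, k, 3*h + 4)[b + 1] - 2 or 3*s > 0)


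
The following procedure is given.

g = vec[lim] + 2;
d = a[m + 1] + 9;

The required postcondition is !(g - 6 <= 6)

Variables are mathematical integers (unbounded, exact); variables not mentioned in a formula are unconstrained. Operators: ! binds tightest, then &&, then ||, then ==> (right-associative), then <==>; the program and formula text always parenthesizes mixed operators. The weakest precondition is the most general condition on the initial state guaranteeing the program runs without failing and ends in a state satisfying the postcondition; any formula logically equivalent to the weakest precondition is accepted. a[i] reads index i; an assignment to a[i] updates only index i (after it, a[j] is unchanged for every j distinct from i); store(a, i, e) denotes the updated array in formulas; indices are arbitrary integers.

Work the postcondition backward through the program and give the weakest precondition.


Working backward. After the program, the postcondition !(g - 6 <= 6) must hold; in canonical form it is !(g <= 12).
Before d := a[m + 1] + 9: !(g <= 12)
Before g := vec[lim] + 2: !(vec[lim] <= 10)
Answer: WP = !(vec[lim] <= 10)


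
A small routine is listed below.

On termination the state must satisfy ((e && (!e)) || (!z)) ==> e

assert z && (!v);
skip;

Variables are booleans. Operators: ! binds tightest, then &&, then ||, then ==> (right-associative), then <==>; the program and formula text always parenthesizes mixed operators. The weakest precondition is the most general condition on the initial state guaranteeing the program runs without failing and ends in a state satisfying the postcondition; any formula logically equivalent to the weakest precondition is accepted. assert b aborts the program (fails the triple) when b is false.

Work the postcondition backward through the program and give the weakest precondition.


Working backward. After the program, the postcondition ((e && (!e)) || (!z)) ==> e must hold; in canonical form it is (!z) ==> e.
Before skip: (!z) ==> e
Before assert z && (!v): z && (!v) && ((!z) ==> e)
Answer: WP = z && (!v) && ((!z) ==> e)


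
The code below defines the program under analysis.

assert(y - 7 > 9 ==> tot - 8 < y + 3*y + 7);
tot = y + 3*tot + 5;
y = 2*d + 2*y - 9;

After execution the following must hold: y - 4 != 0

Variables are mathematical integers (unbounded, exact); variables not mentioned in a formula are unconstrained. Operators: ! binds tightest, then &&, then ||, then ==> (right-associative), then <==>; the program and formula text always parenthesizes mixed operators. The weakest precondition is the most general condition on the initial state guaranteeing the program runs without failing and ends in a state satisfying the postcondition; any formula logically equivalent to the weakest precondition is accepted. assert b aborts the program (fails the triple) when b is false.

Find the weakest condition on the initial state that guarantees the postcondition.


Working backward. After the program, the postcondition y - 4 != 0 must hold; in canonical form it is y != 4.
Before y := 2*d + 2*y - 9: 2*d + 2*y != 13
Before tot := y + 3*tot + 5: 2*d + 2*y != 13
Before assert y - 7 > 9 ==> tot - 8 < y + 3*y + 7: (y > 16 ==> tot < 4*y + 15) && 2*d + 2*y != 13
Answer: WP = (y > 16 ==> tot < 4*y + 15) && 2*d + 2*y != 13


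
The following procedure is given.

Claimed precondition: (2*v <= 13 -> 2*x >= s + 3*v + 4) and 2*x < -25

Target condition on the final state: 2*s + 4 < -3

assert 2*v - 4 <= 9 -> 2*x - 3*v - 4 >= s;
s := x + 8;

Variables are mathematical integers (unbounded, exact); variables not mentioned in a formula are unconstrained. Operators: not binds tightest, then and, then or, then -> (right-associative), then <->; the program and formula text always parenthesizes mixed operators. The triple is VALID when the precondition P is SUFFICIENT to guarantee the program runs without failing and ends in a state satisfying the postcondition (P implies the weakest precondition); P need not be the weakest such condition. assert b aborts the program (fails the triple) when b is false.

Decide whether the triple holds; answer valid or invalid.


Working backward. After the program, the postcondition 2*s + 4 < -3 must hold; in canonical form it is 2*s < -7.
Before s := x + 8: 2*x < -23
Before assert 2*v - 4 <= 9 -> 2*x - 3*v - 4 >= s: (2*v <= 13 -> 2*x >= s + 3*v + 4) and 2*x < -23
The weakest precondition is (2*v <= 13 -> 2*x >= s + 3*v + 4) and 2*x < -23.
Check whether (2*v <= 13 -> 2*x >= s + 3*v + 4) and 2*x < -25 implies it.
Every state satisfying the precondition satisfies the weakest precondition: the implication holds.
Answer: valid
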